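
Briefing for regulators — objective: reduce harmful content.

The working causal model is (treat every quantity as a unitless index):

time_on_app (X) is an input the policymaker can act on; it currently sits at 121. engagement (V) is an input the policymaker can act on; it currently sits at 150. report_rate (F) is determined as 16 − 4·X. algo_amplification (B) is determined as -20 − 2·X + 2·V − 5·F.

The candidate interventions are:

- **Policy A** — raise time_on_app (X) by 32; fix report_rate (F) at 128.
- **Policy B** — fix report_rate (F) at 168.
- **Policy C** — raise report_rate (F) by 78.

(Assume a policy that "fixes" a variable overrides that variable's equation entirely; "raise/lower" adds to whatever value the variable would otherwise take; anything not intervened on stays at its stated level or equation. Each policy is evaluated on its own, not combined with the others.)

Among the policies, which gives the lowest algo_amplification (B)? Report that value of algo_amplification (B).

-802

Policy A (X + 32, F := 128):
  X = 121 + 32 = 153
  V = 150
  F = 128
  B = -20 − 2·153 + 2·150 − 5·128 = -666
Policy B (F := 168):
  X = 121
  V = 150
  F = 168
  B = -20 − 2·121 + 2·150 − 5·168 = -802
Policy C (F + 78):
  X = 121
  V = 150
  F = 16 − 4·121 (+78 from intervention) = -390
  B = -20 − 2·121 + 2·150 − 5·(-390) = 1988
Comparing — Policy A: B=-666, Policy B: B=-802, Policy C: B=1988. Lowest is -802 (Policy B).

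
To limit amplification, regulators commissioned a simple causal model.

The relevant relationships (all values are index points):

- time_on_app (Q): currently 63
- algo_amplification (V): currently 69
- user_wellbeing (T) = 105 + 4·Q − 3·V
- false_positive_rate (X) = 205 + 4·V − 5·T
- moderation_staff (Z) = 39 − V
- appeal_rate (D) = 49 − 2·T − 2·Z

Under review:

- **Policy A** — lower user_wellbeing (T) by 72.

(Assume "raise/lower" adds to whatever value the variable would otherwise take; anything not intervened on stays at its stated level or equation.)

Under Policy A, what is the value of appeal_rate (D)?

Policy A (T − 72):
  Q = 63
  V = 69
  T = 105 + 4·63 − 3·69 (−72 from intervention) = 78
  Z = 39 − 69 = -30
  D = 49 − 2·78 − 2·(-30) = -47

-47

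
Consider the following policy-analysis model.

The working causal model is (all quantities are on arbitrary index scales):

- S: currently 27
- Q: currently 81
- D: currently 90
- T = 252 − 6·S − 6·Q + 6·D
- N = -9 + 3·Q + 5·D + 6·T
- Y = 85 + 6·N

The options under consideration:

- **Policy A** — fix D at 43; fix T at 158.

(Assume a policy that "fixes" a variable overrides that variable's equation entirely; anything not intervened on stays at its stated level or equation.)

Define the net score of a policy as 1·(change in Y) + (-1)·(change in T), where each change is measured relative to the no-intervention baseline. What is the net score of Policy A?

Baseline:
  S = 27
  Q = 81
  D = 90
  T = 252 − 6·27 − 6·81 + 6·90 = 144
  N = -9 + 3·81 + 5·90 + 6·144 = 1548
  Y = 85 + 6·1548 = 9373
Policy A (D := 43, T := 158):
  S = 27
  Q = 81
  D = 43
  T = 158
  N = -9 + 3·81 + 5·43 + 6·158 = 1397
  Y = 85 + 6·1397 = 8467
ΔY = 8467 − 9373 = -906; ΔT = 158 − 144 = 14
Score = 1·(-906) + (-1)·14 = -920

-920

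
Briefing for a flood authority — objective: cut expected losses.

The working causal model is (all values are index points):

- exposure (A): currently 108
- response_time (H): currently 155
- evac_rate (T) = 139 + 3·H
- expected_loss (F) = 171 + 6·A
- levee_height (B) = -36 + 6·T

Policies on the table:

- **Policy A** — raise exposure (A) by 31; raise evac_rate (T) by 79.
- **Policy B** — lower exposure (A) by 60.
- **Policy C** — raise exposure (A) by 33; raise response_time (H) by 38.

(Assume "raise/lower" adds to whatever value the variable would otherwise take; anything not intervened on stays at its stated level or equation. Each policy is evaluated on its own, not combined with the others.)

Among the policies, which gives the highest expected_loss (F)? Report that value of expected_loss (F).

1017

Policy A (A + 31, T + 79):
  A = 108 + 31 = 139
  F = 171 + 6·139 = 1005
Policy B (A − 60):
  A = 108 − 60 = 48
  F = 171 + 6·48 = 459
Policy C (A + 33, H + 38):
  A = 108 + 33 = 141
  F = 171 + 6·141 = 1017
Comparing — Policy A: F=1005, Policy B: F=459, Policy C: F=1017. Highest is 1017 (Policy C).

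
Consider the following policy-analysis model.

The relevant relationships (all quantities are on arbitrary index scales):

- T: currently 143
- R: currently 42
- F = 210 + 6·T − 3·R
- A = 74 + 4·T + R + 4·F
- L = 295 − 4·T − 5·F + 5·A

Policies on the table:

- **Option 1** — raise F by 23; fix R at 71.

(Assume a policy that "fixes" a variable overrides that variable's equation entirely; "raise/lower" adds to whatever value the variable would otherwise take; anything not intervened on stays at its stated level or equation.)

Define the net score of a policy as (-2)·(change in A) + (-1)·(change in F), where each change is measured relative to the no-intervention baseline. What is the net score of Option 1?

Baseline:
  T = 143
  R = 42
  F = 210 + 6·143 − 3·42 = 942
  A = 74 + 4·143 + 42 + 4·942 = 4456
Option 1 (F + 23, R := 71):
  T = 143
  R = 71
  F = 210 + 6·143 − 3·71 (+23 from intervention) = 878
  A = 74 + 4·143 + 71 + 4·878 = 4229
ΔA = 4229 − 4456 = -227; ΔF = 878 − 942 = -64
Score = (-2)·(-227) + (-1)·(-64) = 518

518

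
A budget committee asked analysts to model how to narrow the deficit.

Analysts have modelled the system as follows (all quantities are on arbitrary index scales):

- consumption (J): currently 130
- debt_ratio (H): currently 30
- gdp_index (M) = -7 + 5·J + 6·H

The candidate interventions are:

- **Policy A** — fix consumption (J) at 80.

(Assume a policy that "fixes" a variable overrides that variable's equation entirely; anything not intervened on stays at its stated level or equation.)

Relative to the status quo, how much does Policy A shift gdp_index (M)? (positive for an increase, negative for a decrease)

-250

Baseline:
  J = 130
  H = 30
  M = -7 + 5·130 + 6·30 = 823
Policy A (J := 80):
  J = 80
  H = 30
  M = -7 + 5·80 + 6·30 = 573
Change in M: 573 − 823 = -250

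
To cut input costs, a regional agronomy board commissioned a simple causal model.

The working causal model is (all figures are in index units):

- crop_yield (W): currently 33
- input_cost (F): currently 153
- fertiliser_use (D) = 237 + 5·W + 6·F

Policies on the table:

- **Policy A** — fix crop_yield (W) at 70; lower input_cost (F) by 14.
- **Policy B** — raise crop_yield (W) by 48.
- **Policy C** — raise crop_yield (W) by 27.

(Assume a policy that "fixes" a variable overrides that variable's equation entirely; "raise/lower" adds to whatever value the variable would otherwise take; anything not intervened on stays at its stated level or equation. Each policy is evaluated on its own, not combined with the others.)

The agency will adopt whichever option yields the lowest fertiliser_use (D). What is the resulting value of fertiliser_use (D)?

Policy A (W := 70, F − 14):
  W = 70
  F = 153 − 14 = 139
  D = 237 + 5·70 + 6·139 = 1421
Policy B (W + 48):
  W = 33 + 48 = 81
  F = 153
  D = 237 + 5·81 + 6·153 = 1560
Policy C (W + 27):
  W = 33 + 27 = 60
  F = 153
  D = 237 + 5·60 + 6·153 = 1455
Comparing — Policy A: D=1421, Policy B: D=1560, Policy C: D=1455. Lowest is 1421 (Policy A).

1421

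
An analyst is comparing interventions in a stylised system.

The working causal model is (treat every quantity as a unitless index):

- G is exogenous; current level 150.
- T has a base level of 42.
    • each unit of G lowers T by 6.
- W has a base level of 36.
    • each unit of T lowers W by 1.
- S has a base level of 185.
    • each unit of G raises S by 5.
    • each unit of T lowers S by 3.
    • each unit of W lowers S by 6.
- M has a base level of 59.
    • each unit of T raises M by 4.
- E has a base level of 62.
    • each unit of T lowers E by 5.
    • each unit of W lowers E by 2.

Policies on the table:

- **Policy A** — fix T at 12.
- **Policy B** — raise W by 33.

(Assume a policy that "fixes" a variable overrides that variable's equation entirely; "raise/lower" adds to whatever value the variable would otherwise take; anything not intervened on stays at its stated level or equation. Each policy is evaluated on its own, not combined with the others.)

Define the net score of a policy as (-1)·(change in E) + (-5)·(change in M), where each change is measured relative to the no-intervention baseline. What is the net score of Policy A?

Baseline:
  G = 150
  T = 42 − 6·150 = -858
  W = 36 − (-858) = 894
  M = 59 + 4·(-858) = -3373
  E = 62 − 5·(-858) − 2·894 = 2564
Policy A (T := 12):
  G = 150
  T = 12
  W = 36 − 12 = 24
  M = 59 + 4·12 = 107
  E = 62 − 5·12 − 2·24 = -46
ΔE = -46 − 2564 = -2610; ΔM = 107 − (-3373) = 3480
Score = (-1)·(-2610) + (-5)·3480 = -14790

-14790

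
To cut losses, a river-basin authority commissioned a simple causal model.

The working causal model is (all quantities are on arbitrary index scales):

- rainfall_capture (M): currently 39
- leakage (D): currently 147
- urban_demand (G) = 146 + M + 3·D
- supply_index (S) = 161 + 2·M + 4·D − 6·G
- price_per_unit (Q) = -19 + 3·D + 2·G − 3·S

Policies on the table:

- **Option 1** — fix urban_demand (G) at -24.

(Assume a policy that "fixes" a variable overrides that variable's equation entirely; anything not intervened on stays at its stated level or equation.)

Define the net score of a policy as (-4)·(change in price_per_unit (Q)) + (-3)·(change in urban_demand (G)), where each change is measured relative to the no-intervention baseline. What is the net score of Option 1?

53950

Baseline:
  M = 39
  D = 147
  G = 146 + 39 + 3·147 = 626
  S = 161 + 2·39 + 4·147 − 6·626 = -2929
  Q = -19 + 3·147 + 2·626 − 3·(-2929) = 10461
Option 1 (G := -24):
  M = 39
  D = 147
  G = -24
  S = 161 + 2·39 + 4·147 − 6·(-24) = 971
  Q = -19 + 3·147 + 2·(-24) − 3·971 = -2539
ΔQ = -2539 − 10461 = -13000; ΔG = -24 − 626 = -650
Score = (-4)·(-13000) + (-3)·(-650) = 53950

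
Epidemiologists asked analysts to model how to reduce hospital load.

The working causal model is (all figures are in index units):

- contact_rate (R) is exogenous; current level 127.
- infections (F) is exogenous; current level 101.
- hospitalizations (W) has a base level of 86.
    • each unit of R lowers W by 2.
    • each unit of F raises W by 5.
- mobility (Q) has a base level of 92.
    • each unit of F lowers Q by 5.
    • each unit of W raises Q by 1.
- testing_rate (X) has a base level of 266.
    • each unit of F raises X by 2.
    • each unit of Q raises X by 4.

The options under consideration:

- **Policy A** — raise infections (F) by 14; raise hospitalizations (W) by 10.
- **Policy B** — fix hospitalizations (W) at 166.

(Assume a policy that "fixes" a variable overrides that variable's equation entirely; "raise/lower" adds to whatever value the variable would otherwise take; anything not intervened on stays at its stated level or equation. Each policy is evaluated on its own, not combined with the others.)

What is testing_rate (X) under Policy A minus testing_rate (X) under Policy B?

Policy A (F + 14, W + 10):
  R = 127
  F = 101 + 14 = 115
  W = 86 − 2·127 + 5·115 (+10 from intervention) = 417
  Q = 92 − 5·115 + 417 = -66
  X = 266 + 2·115 + 4·(-66) = 232
Policy B (W := 166):
  R = 127
  F = 101
  W = 166
  Q = 92 − 5·101 + 166 = -247
  X = 266 + 2·101 + 4·(-247) = -520
X: 232 − (-520) = 752

752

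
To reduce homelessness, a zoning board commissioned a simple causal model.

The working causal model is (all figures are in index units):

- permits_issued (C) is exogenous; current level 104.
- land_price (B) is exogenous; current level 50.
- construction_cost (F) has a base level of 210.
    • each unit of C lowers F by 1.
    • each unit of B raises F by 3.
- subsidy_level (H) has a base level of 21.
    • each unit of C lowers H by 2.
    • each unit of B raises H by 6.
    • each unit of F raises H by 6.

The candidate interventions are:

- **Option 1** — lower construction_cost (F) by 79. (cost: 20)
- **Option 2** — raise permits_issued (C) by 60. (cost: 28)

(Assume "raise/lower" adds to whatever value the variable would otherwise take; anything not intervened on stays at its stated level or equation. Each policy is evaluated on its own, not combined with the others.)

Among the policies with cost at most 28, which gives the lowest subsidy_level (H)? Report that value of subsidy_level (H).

Option 1 (F − 79):
  C = 104
  B = 50
  F = 210 − 104 + 3·50 (−79 from intervention) = 177
  H = 21 − 2·104 + 6·50 + 6·177 = 1175
Option 2 (C + 60):
  C = 104 + 60 = 164
  B = 50
  F = 210 − 164 + 3·50 = 196
  H = 21 − 2·164 + 6·50 + 6·196 = 1169
Comparing — Option 1: H=1175, Option 2: H=1169. Lowest is 1169 (Option 2).

1169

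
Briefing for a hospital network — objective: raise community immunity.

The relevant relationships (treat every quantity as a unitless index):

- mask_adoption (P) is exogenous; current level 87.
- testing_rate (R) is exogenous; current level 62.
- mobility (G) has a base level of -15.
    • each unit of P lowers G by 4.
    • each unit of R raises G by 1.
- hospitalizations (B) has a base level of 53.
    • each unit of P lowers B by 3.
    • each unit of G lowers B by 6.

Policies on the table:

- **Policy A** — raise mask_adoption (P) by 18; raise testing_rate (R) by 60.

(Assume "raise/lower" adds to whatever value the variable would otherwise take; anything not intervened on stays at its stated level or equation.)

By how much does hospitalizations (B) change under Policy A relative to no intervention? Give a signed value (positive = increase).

Baseline:
  P = 87
  R = 62
  G = -15 − 4·87 + 62 = -301
  B = 53 − 3·87 − 6·(-301) = 1598
Policy A (P + 18, R + 60):
  P = 87 + 18 = 105
  R = 62 + 60 = 122
  G = -15 − 4·105 + 122 = -313
  B = 53 − 3·105 − 6·(-313) = 1616
Change in B: 1616 − 1598 = 18

18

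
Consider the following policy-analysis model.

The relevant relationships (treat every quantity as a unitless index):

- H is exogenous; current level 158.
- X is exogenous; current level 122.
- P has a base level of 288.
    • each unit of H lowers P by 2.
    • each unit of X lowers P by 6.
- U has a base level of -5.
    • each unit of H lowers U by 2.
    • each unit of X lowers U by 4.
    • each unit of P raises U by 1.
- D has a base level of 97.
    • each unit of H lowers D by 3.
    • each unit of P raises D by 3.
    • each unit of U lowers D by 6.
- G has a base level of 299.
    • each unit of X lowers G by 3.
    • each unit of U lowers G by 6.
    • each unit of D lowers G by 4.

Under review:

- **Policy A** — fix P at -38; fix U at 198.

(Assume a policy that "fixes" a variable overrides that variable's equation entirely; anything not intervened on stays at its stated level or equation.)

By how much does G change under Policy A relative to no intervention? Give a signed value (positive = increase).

23142

Baseline:
  H = 158
  X = 122
  P = 288 − 2·158 − 6·122 = -760
  U = -5 − 2·158 − 4·122 + (-760) = -1569
  D = 97 − 3·158 + 3·(-760) − 6·(-1569) = 6757
  G = 299 − 3·122 − 6·(-1569) − 4·6757 = -17681
Policy A (P := -38, U := 198):
  H = 158
  X = 122
  P = -38
  U = 198
  D = 97 − 3·158 + 3·(-38) − 6·198 = -1679
  G = 299 − 3·122 − 6·198 − 4·(-1679) = 5461
Change in G: 5461 − (-17681) = 23142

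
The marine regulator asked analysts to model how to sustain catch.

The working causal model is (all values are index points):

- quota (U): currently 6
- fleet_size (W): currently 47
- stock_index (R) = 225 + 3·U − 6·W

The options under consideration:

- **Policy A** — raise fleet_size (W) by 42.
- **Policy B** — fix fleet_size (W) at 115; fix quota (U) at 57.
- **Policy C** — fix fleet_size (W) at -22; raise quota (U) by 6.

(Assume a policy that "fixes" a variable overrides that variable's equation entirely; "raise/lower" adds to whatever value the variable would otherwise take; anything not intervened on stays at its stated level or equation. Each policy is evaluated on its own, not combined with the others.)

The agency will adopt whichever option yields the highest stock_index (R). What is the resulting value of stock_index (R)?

Policy A (W + 42):
  U = 6
  W = 47 + 42 = 89
  R = 225 + 3·6 − 6·89 = -291
Policy B (W := 115, U := 57):
  U = 57
  W = 115
  R = 225 + 3·57 − 6·115 = -294
Policy C (W := -22, U + 6):
  U = 6 + 6 = 12
  W = -22
  R = 225 + 3·12 − 6·(-22) = 393
Comparing — Policy A: R=-291, Policy B: R=-294, Policy C: R=393. Highest is 393 (Policy C).

393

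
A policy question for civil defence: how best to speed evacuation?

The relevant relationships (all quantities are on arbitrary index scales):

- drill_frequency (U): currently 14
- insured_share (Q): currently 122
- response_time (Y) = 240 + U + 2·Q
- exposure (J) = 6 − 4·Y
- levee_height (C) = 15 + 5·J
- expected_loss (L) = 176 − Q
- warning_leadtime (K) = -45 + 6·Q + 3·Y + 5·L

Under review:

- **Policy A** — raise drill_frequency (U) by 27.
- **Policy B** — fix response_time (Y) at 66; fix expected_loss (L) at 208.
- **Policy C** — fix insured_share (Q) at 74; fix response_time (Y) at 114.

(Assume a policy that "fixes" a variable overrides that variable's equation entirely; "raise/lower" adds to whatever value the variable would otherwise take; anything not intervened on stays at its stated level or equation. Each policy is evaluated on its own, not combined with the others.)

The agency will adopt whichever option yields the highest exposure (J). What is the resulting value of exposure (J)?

Policy A (U + 27):
  U = 14 + 27 = 41
  Q = 122
  Y = 240 + 41 + 2·122 = 525
  J = 6 − 4·525 = -2094
Policy B (Y := 66, L := 208):
  U = 14
  Q = 122
  Y = 66
  J = 6 − 4·66 = -258
Policy C (Q := 74, Y := 114):
  U = 14
  Q = 74
  Y = 114
  J = 6 − 4·114 = -450
Comparing — Policy A: J=-2094, Policy B: J=-258, Policy C: J=-450. Highest is -258 (Policy B).

-258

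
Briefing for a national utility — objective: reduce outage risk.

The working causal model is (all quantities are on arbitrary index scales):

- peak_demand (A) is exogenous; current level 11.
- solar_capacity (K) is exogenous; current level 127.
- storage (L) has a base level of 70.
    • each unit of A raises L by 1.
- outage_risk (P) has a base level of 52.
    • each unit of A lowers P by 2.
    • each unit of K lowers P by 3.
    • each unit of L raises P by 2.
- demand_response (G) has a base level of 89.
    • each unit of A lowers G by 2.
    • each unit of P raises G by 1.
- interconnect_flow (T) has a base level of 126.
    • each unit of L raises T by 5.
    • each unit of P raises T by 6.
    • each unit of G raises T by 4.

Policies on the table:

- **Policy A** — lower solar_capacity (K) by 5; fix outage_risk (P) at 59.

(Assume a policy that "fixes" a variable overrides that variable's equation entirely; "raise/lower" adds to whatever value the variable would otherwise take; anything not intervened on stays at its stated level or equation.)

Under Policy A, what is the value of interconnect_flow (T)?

1389

Policy A (K − 5, P := 59):
  A = 11
  K = 127 − 5 = 122
  L = 70 + 11 = 81
  P = 59
  G = 89 − 2·11 + 59 = 126
  T = 126 + 5·81 + 6·59 + 4·126 = 1389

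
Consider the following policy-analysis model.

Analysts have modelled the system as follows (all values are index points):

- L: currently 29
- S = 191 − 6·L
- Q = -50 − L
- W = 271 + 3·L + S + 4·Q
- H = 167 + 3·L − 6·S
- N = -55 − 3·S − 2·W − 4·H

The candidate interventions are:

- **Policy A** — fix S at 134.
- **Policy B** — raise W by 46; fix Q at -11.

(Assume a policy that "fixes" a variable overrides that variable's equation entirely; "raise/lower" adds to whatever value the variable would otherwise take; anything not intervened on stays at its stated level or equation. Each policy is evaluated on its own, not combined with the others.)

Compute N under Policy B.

Policy B (W + 46, Q := -11):
  L = 29
  S = 191 − 6·29 = 17
  Q = -11
  W = 271 + 3·29 + 17 + 4·(-11) (+46 from intervention) = 377
  H = 167 + 3·29 − 6·17 = 152
  N = -55 − 3·17 − 2·377 − 4·152 = -1468

-1468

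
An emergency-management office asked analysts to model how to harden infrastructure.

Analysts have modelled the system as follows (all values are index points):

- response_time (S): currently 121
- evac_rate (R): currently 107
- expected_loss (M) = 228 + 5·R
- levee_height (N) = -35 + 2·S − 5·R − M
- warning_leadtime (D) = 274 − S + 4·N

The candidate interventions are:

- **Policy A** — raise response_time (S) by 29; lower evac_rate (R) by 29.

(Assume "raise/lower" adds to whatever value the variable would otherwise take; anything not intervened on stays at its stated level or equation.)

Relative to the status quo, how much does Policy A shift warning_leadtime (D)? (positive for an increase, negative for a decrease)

1363

Baseline:
  S = 121
  R = 107
  M = 228 + 5·107 = 763
  N = -35 + 2·121 − 5·107 − 763 = -1091
  D = 274 − 121 + 4·(-1091) = -4211
Policy A (S + 29, R − 29):
  S = 121 + 29 = 150
  R = 107 − 29 = 78
  M = 228 + 5·78 = 618
  N = -35 + 2·150 − 5·78 − 618 = -743
  D = 274 − 150 + 4·(-743) = -2848
Change in D: -2848 − (-4211) = 1363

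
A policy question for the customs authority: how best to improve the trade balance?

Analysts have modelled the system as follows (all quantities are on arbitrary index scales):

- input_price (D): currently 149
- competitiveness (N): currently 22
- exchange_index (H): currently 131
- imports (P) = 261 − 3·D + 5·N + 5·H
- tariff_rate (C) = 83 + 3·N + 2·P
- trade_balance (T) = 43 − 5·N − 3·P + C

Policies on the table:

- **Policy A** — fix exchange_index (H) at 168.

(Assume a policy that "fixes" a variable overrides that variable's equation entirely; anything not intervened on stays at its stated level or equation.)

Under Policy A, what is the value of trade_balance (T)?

-682

Policy A (H := 168):
  D = 149
  N = 22
  H = 168
  P = 261 − 3·149 + 5·22 + 5·168 = 764
  C = 83 + 3·22 + 2·764 = 1677
  T = 43 − 5·22 − 3·764 + 1677 = -682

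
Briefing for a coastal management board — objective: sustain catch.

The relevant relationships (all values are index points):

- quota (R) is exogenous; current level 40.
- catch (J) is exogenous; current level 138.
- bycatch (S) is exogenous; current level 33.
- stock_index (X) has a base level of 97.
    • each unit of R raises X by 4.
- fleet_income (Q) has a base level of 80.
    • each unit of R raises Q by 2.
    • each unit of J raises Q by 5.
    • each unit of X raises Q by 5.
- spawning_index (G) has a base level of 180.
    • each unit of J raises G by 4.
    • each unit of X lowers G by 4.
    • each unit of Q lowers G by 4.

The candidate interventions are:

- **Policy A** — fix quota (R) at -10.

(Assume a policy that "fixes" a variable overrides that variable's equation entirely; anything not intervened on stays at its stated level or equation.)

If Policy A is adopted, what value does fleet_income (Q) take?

1035

Policy A (R := -10):
  R = -10
  J = 138
  X = 97 + 4·(-10) = 57
  Q = 80 + 2·(-10) + 5·138 + 5·57 = 1035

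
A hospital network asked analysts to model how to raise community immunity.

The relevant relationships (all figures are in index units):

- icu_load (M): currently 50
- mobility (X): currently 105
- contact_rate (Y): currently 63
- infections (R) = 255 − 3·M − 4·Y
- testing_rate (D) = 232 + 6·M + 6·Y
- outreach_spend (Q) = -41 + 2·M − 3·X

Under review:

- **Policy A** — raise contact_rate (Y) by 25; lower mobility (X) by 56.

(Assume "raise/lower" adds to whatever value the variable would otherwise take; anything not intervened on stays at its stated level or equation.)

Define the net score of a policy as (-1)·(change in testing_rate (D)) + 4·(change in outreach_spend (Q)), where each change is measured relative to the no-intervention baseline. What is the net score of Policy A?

522

Baseline:
  M = 50
  X = 105
  Y = 63
  D = 232 + 6·50 + 6·63 = 910
  Q = -41 + 2·50 − 3·105 = -256
Policy A (Y + 25, X − 56):
  M = 50
  X = 105 − 56 = 49
  Y = 63 + 25 = 88
  D = 232 + 6·50 + 6·88 = 1060
  Q = -41 + 2·50 − 3·49 = -88
ΔD = 1060 − 910 = 150; ΔQ = -88 − (-256) = 168
Score = (-1)·150 + 4·168 = 522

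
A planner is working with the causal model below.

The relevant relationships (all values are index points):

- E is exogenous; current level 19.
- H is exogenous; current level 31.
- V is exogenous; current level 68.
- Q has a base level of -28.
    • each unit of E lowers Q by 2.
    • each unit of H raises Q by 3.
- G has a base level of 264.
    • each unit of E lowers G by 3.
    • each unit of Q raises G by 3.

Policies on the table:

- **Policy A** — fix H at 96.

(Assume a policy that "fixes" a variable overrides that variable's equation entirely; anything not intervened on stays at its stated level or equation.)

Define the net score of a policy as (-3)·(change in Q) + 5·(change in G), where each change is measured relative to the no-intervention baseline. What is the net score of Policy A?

Baseline:
  E = 19
  H = 31
  Q = -28 − 2·19 + 3·31 = 27
  G = 264 − 3·19 + 3·27 = 288
Policy A (H := 96):
  E = 19
  H = 96
  Q = -28 − 2·19 + 3·96 = 222
  G = 264 − 3·19 + 3·222 = 873
ΔQ = 222 − 27 = 195; ΔG = 873 − 288 = 585
Score = (-3)·195 + 5·585 = 2340

2340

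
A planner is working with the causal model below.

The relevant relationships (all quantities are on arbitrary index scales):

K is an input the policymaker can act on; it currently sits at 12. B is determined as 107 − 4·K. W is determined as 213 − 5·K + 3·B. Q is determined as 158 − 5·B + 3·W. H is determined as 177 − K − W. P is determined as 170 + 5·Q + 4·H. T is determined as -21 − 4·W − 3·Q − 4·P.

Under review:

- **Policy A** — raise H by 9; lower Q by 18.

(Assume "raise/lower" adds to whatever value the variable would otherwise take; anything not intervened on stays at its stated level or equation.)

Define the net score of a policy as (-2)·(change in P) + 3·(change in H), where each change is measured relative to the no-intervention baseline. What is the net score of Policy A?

135

Baseline:
  K = 12
  B = 107 − 4·12 = 59
  W = 213 − 5·12 + 3·59 = 330
  Q = 158 − 5·59 + 3·330 = 853
  H = 177 − 12 − 330 = -165
  P = 170 + 5·853 + 4·(-165) = 3775
Policy A (H + 9, Q − 18):
  K = 12
  B = 107 − 4·12 = 59
  W = 213 − 5·12 + 3·59 = 330
  Q = 158 − 5·59 + 3·330 (−18 from intervention) = 835
  H = 177 − 12 − 330 (+9 from intervention) = -156
  P = 170 + 5·835 + 4·(-156) = 3721
ΔP = 3721 − 3775 = -54; ΔH = -156 − (-165) = 9
Score = (-2)·(-54) + 3·9 = 135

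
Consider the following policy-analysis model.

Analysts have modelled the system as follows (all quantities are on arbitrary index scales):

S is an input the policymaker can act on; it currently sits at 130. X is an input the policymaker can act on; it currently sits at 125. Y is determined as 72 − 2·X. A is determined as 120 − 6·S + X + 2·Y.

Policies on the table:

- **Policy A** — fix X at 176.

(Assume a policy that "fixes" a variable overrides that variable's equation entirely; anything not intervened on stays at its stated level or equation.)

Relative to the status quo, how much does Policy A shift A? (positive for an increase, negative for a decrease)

Baseline:
  S = 130
  X = 125
  Y = 72 − 2·125 = -178
  A = 120 − 6·130 + 125 + 2·(-178) = -891
Policy A (X := 176):
  S = 130
  X = 176
  Y = 72 − 2·176 = -280
  A = 120 − 6·130 + 176 + 2·(-280) = -1044
Change in A: -1044 − (-891) = -153

-153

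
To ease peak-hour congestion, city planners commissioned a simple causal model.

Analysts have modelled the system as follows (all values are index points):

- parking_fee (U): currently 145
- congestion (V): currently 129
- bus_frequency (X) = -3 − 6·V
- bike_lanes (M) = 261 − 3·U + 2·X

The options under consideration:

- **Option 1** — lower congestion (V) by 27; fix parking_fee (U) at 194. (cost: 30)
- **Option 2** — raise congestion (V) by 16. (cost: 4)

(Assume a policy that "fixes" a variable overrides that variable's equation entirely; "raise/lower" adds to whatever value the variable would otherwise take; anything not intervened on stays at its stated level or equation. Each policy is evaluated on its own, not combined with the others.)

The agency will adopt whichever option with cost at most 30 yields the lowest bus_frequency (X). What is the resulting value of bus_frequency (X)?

Option 1 (V − 27, U := 194):
  V = 129 − 27 = 102
  X = -3 − 6·102 = -615
Option 2 (V + 16):
  V = 129 + 16 = 145
  X = -3 − 6·145 = -873
Comparing — Option 1: X=-615, Option 2: X=-873. Lowest is -873 (Option 2).

-873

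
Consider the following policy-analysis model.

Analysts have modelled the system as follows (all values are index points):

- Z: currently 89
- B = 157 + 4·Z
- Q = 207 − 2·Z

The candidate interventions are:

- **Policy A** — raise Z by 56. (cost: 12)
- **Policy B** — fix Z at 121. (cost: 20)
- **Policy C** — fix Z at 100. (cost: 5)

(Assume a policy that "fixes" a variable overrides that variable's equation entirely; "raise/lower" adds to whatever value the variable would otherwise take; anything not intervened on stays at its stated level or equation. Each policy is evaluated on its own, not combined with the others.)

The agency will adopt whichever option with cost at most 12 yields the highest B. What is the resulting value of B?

737

Policy A (Z + 56):
  Z = 89 + 56 = 145
  B = 157 + 4·145 = 737
Policy C (Z := 100):
  Z = 100
  B = 157 + 4·100 = 557
Comparing — Policy A: B=737, Policy C: B=557. Highest is 737 (Policy A).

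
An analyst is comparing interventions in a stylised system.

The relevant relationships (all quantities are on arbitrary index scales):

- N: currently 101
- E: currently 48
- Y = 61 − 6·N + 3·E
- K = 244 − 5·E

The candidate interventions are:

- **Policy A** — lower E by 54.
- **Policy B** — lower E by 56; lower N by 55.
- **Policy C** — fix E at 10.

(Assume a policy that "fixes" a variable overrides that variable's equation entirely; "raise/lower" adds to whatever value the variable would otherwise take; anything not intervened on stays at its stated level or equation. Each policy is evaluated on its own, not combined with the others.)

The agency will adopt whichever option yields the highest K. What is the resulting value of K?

Policy A (E − 54):
  E = 48 − 54 = -6
  K = 244 − 5·(-6) = 274
Policy B (E − 56, N − 55):
  E = 48 − 56 = -8
  K = 244 − 5·(-8) = 284
Policy C (E := 10):
  E = 10
  K = 244 − 5·10 = 194
Comparing — Policy A: K=274, Policy B: K=284, Policy C: K=194. Highest is 284 (Policy B).

284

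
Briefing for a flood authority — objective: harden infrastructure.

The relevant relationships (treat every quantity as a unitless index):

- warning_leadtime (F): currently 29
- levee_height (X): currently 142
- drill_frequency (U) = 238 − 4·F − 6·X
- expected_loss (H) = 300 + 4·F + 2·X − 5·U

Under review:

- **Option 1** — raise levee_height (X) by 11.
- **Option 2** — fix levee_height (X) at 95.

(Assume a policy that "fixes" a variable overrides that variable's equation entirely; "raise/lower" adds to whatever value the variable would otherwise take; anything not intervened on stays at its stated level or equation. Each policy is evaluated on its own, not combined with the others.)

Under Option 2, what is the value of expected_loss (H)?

Option 2 (X := 95):
  F = 29
  X = 95
  U = 238 − 4·29 − 6·95 = -448
  H = 300 + 4·29 + 2·95 − 5·(-448) = 2846

2846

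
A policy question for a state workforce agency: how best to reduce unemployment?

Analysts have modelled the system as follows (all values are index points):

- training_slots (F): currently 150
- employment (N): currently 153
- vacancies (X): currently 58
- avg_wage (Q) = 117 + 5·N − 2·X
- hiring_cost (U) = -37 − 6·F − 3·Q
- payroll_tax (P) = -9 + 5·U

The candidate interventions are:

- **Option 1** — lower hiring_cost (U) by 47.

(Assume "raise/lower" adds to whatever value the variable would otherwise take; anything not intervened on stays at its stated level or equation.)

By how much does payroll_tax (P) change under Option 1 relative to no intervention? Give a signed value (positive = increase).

Baseline:
  F = 150
  N = 153
  X = 58
  Q = 117 + 5·153 − 2·58 = 766
  U = -37 − 6·150 − 3·766 = -3235
  P = -9 + 5·(-3235) = -16184
Option 1 (U − 47):
  F = 150
  N = 153
  X = 58
  Q = 117 + 5·153 − 2·58 = 766
  U = -37 − 6·150 − 3·766 (−47 from intervention) = -3282
  P = -9 + 5·(-3282) = -16419
Change in P: -16419 − (-16184) = -235

-235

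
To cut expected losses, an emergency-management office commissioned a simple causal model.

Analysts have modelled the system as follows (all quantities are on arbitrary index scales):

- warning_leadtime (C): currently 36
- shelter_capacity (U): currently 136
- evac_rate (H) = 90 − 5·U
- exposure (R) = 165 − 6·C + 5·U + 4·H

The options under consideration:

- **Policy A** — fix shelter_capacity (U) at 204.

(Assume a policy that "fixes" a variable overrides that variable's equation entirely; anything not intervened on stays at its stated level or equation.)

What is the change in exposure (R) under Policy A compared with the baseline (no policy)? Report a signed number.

-1020

Baseline:
  C = 36
  U = 136
  H = 90 − 5·136 = -590
  R = 165 − 6·36 + 5·136 + 4·(-590) = -1731
Policy A (U := 204):
  C = 36
  U = 204
  H = 90 − 5·204 = -930
  R = 165 − 6·36 + 5·204 + 4·(-930) = -2751
Change in R: -2751 − (-1731) = -1020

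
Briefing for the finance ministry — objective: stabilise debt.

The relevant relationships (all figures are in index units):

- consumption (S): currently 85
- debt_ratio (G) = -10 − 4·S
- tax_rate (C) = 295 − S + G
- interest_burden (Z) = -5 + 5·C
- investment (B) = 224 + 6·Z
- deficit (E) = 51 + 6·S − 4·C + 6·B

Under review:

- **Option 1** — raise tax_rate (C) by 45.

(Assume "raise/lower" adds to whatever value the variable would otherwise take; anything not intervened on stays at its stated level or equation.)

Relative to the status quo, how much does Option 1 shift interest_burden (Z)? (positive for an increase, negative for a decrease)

Baseline:
  S = 85
  G = -10 − 4·85 = -350
  C = 295 − 85 + (-350) = -140
  Z = -5 + 5·(-140) = -705
Option 1 (C + 45):
  S = 85
  G = -10 − 4·85 = -350
  C = 295 − 85 + (-350) (+45 from intervention) = -95
  Z = -5 + 5·(-95) = -480
Change in Z: -480 − (-705) = 225

225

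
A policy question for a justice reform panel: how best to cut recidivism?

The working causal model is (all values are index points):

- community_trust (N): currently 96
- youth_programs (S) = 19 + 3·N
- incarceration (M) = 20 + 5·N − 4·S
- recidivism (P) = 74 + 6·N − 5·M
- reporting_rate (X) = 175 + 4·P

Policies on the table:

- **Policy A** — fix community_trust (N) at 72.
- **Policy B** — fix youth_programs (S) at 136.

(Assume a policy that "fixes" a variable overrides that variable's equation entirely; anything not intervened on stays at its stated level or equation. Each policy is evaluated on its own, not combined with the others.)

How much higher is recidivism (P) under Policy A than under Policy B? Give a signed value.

Policy A (N := 72):
  N = 72
  S = 19 + 3·72 = 235
  M = 20 + 5·72 − 4·235 = -560
  P = 74 + 6·72 − 5·(-560) = 3306
Policy B (S := 136):
  N = 96
  S = 136
  M = 20 + 5·96 − 4·136 = -44
  P = 74 + 6·96 − 5·(-44) = 870
P: 3306 − 870 = 2436

2436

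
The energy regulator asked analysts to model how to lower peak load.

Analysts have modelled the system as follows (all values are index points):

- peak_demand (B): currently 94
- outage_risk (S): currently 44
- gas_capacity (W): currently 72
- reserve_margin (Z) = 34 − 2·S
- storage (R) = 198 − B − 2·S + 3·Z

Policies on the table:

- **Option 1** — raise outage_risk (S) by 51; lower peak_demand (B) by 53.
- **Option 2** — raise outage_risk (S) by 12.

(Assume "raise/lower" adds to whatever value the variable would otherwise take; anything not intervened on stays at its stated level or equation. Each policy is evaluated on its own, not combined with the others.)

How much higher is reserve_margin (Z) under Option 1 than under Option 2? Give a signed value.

-78

Option 1 (S + 51, B − 53):
  S = 44 + 51 = 95
  Z = 34 − 2·95 = -156
Option 2 (S + 12):
  S = 44 + 12 = 56
  Z = 34 − 2·56 = -78
Z: -156 − (-78) = -78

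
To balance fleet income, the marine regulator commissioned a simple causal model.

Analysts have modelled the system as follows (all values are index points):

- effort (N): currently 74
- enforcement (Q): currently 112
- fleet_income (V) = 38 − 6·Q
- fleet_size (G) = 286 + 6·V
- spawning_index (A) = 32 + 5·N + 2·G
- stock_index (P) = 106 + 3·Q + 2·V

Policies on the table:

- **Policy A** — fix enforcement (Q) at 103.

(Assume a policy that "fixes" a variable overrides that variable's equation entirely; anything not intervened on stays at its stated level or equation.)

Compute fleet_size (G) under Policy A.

-3194

Policy A (Q := 103):
  Q = 103
  V = 38 − 6·103 = -580
  G = 286 + 6·(-580) = -3194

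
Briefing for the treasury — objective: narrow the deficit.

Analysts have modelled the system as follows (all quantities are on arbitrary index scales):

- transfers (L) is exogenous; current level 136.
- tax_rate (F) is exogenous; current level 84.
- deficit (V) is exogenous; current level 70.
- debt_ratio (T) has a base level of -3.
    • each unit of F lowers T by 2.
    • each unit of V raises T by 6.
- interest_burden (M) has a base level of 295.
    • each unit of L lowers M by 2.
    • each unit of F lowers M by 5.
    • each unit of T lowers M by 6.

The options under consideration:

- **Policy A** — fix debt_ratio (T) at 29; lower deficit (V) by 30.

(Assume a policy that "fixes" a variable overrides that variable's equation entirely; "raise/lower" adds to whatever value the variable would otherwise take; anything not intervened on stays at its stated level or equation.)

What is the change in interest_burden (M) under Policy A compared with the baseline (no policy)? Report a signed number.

Baseline:
  L = 136
  F = 84
  V = 70
  T = -3 − 2·84 + 6·70 = 249
  M = 295 − 2·136 − 5·84 − 6·249 = -1891
Policy A (T := 29, V − 30):
  L = 136
  F = 84
  V = 70 − 30 = 40
  T = 29
  M = 295 − 2·136 − 5·84 − 6·29 = -571
Change in M: -571 − (-1891) = 1320

1320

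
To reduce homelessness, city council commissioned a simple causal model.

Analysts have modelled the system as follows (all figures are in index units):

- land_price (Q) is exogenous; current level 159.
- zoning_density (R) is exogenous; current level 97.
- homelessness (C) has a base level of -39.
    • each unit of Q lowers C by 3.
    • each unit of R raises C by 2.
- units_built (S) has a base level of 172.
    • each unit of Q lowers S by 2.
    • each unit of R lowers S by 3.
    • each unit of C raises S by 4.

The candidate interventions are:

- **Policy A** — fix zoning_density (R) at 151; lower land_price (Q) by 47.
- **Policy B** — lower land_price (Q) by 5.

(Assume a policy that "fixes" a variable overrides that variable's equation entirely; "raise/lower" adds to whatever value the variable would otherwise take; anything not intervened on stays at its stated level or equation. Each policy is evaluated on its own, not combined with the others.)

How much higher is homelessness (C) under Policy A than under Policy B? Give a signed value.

Policy A (R := 151, Q − 47):
  Q = 159 − 47 = 112
  R = 151
  C = -39 − 3·112 + 2·151 = -73
Policy B (Q − 5):
  Q = 159 − 5 = 154
  R = 97
  C = -39 − 3·154 + 2·97 = -307
C: -73 − (-307) = 234

234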